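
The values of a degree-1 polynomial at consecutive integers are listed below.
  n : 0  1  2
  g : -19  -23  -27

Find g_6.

Δ: -4, -4
The first differences are constant (-4).
-27 − 4 = -31
-31 − 4 = -35
-35 − 4 = -39
-39 − 4 = -43

-43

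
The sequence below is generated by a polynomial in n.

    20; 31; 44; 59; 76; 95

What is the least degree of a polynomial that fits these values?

2

11, 13, 15, 17, 19
2, 2, 2, 2
The second differences are constant, so the polynomial has degree 2.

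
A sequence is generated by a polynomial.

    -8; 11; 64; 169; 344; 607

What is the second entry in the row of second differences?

52

First differences: 19, 53, 105, 175, 263
Second differences: 34, 52, 70, 88
Third differences: 18, 18, 18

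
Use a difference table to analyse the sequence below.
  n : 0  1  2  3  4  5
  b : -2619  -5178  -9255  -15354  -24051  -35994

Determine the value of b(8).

First differences: -2559, -4077, -6099, -8697, -11943
Second differences: -1518, -2022, -2598, -3246
Third differences: -504, -576, -648
Fourth differences: -72, -72
The fourth differences are constant (-72).
-648 − 72 = -720;  -3246 − 720 = -3966;  -11943 − 3966 = -15909;  -35994 − 15909 = -51903
-720 − 72 = -792;  -3966 − 792 = -4758;  -15909 − 4758 = -20667;  -51903 − 20667 = -72570
-792 − 72 = -864;  -4758 − 864 = -5622;  -20667 − 5622 = -26289;  -72570 − 26289 = -98859

-98859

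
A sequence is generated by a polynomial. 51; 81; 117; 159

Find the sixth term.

261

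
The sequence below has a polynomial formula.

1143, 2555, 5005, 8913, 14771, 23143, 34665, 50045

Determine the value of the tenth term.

95571

1412 , 2450 , 3908 , 5858 , 8372 , 11522 , 15380
1038 , 1458 , 1950 , 2514 , 3150 , 3858
420 , 492 , 564 , 636 , 708
72 , 72 , 72 , 72
Fourth differences constant at 72.
708 + 72 = 780;  3858 + 780 = 4638;  15380 + 4638 = 20018;  50045 + 20018 = 70063
780 + 72 = 852;  4638 + 852 = 5490;  20018 + 5490 = 25508;  70063 + 25508 = 95571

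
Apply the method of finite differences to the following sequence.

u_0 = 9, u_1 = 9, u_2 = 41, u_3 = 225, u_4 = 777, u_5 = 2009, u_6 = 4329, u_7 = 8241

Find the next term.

14345

Δ: 0  32  184  552  1232  2320  3912
Δ²: 32  152  368  680  1088  1592
Δ³: 120  216  312  408  504
Δ⁴: 96  96  96  96
Constant fourth difference = 96, so extend:
504 + 96 = 600;  1592 + 600 = 2192;  3912 + 2192 = 6104;  8241 + 6104 = 14345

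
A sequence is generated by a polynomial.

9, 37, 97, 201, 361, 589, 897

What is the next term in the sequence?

Δ: 28  60  104  160  228  308
Δ²: 32  44  56  68  80
Δ³: 12  12  12  12
Third differences constant at 12.
80 + 12 = 92;  308 + 92 = 400;  897 + 400 = 1297

1297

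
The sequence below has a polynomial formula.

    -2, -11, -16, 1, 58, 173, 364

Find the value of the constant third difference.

18

Δ: -9, -5, 17, 57, 115, 191
Δ²: 4, 22, 40, 58, 76
Δ³: 18, 18, 18, 18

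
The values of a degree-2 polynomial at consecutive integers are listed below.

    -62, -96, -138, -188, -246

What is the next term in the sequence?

-312

First differences: -34, -42, -50, -58
Second differences: -8, -8, -8
Second differences constant at -8.
-58 − 8 = -66;  -246 − 66 = -312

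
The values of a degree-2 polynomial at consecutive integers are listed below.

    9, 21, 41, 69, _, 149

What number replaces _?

105

Using the first 4 terms:
Δ: 12, 20, 28
Δ²: 8, 8
Constant second difference = 8.
Extend forward: 28 + 8 = 36;  69 + 36 = 105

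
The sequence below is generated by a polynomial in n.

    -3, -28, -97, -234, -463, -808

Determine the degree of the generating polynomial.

3

First differences: -25, -69, -137, -229, -345
Second differences: -44, -68, -92, -116
Third differences: -24, -24, -24
The third differences are constant, so the polynomial has degree 3.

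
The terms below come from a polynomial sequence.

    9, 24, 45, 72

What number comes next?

First differences: 15  21  27
Second differences: 6  6
Constant second difference = 6, so extend:
27 + 6 = 33;  72 + 33 = 105

105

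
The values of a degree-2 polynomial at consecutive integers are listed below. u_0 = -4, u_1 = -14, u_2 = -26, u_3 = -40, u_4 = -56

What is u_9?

-166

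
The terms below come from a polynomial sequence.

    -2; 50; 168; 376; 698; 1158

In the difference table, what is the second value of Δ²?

First differences: 52, 118, 208, 322, 460
Second differences: 66, 90, 114, 138
Third differences: 24, 24, 24

90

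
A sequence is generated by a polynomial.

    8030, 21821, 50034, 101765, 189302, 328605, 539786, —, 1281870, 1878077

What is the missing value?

847589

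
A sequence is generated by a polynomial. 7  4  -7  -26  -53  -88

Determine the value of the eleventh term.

-3 , -11 , -19 , -27 , -35
-8 , -8 , -8 , -8
Constant second difference = -8, so extend:
-35 − 8 = -43;  -88 − 43 = -131
-43 − 8 = -51;  -131 − 51 = -182
-51 − 8 = -59;  -182 − 59 = -241
-59 − 8 = -67;  -241 − 67 = -308
-67 − 8 = -75;  -308 − 75 = -383

-383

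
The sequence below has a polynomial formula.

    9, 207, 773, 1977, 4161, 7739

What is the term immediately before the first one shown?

-19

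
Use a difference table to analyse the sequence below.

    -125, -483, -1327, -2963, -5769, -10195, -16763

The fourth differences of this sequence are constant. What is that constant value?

D1: -358, -844, -1636, -2806, -4426, -6568
D2: -486, -792, -1170, -1620, -2142
D3: -306, -378, -450, -522
D4: -72, -72, -72

-72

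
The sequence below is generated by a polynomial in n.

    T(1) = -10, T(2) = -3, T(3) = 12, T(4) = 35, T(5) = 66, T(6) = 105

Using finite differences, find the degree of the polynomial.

7, 15, 23, 31, 39
8, 8, 8, 8
The second differences are constant, so the polynomial has degree 2.

2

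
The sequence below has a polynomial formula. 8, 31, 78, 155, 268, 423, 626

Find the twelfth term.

23 , 47 , 77 , 113 , 155 , 203
24 , 30 , 36 , 42 , 48
6 , 6 , 6 , 6
Third differences constant at 6.
48 + 6 = 54;  203 + 54 = 257;  626 + 257 = 883
54 + 6 = 60;  257 + 60 = 317;  883 + 317 = 1200
60 + 6 = 66;  317 + 66 = 383;  1200 + 383 = 1583
66 + 6 = 72;  383 + 72 = 455;  1583 + 455 = 2038
72 + 6 = 78;  455 + 78 = 533;  2038 + 533 = 2571

2571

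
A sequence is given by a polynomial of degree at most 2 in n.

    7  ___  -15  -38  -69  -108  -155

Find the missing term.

0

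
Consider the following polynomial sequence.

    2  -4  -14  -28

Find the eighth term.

D1: -6, -10, -14
D2: -4, -4
The second differences are constant (-4).
-14 − 4 = -18;  -28 − 18 = -46
-18 − 4 = -22;  -46 − 22 = -68
-22 − 4 = -26;  -68 − 26 = -94
-26 − 4 = -30;  -94 − 30 = -124

-124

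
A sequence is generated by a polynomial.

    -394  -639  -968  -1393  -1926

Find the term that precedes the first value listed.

-221

D1: -245, -329, -425, -533
D2: -84, -96, -108
D3: -12, -12
The third differences are constant at -12.
Work back: -84 + 12 = -72;  -245 + 72 = -173;  -394 + 173 = -221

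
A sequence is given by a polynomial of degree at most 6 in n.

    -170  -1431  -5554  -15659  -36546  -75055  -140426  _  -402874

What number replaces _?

Using the first 7 terms:
Δ: -1261, -4123, -10105, -20887, -38509, -65371
Δ²: -2862, -5982, -10782, -17622, -26862
Δ³: -3120, -4800, -6840, -9240
Δ⁴: -1680, -2040, -2400
Δ⁵: -360, -360
Constant fifth difference = -360.
Extend forward: -2400 − 360 = -2760;  -9240 − 2760 = -12000;  -26862 − 12000 = -38862;  -65371 − 38862 = -104233;  -140426 − 104233 = -244659

-244659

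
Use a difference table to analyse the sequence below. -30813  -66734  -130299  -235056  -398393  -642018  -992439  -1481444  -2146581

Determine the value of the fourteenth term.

Δ: -35921 , -63565 , -104757 , -163337 , -243625 , -350421 , -489005 , -665137
Δ²: -27644 , -41192 , -58580 , -80288 , -106796 , -138584 , -176132
Δ³: -13548 , -17388 , -21708 , -26508 , -31788 , -37548
Δ⁴: -3840 , -4320 , -4800 , -5280 , -5760
Δ⁵: -480 , -480 , -480 , -480
Constant fifth difference = -480, so extend:
-5760 − 480 = -6240;  -37548 − 6240 = -43788;  -176132 − 43788 = -219920;  -665137 − 219920 = -885057;  -2146581 − 885057 = -3031638
-6240 − 480 = -6720;  -43788 − 6720 = -50508;  -219920 − 50508 = -270428;  -885057 − 270428 = -1155485;  -3031638 − 1155485 = -4187123
-6720 − 480 = -7200;  -50508 − 7200 = -57708;  -270428 − 57708 = -328136;  -1155485 − 328136 = -1483621;  -4187123 − 1483621 = -5670744
-7200 − 480 = -7680;  -57708 − 7680 = -65388;  -328136 − 65388 = -393524;  -1483621 − 393524 = -1877145;  -5670744 − 1877145 = -7547889
-7680 − 480 = -8160;  -65388 − 8160 = -73548;  -393524 − 73548 = -467072;  -1877145 − 467072 = -2344217;  -7547889 − 2344217 = -9892106

-9892106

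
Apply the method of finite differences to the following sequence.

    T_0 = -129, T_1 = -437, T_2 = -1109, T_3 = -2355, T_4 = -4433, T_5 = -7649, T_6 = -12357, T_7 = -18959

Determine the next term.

-27905

D1: -308, -672, -1246, -2078, -3216, -4708, -6602
D2: -364, -574, -832, -1138, -1492, -1894
D3: -210, -258, -306, -354, -402
D4: -48, -48, -48, -48
The fourth differences are constant (-48).
-402 − 48 = -450;  -1894 − 450 = -2344;  -6602 − 2344 = -8946;  -18959 − 8946 = -27905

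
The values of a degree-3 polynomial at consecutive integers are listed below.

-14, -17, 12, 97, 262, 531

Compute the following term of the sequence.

928

Δ: -3, 29, 85, 165, 269
Δ²: 32, 56, 80, 104
Δ³: 24, 24, 24
The third differences are constant (24).
104 + 24 = 128;  269 + 128 = 397;  531 + 397 = 928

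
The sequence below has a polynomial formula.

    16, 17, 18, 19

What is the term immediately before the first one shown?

15

First differences: 1  1  1
The first differences are constant at 1.
Work back: 16 − 1 = 15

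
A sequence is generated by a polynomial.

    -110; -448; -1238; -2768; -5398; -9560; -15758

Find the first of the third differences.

-288

D1: -338, -790, -1530, -2630, -4162, -6198
D2: -452, -740, -1100, -1532, -2036
D3: -288, -360, -432, -504
D4: -72, -72, -72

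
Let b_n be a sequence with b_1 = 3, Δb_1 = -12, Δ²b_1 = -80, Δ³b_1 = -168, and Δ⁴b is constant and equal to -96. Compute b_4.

-441

Build the table forward from the leading diagonal:
Δ⁴: -96  -96  -96  -96
Δ³: -168  -264  -360  -456
Δ²: -80  -248  -512  -872
Δ: -12  -92  -340  -852
b: 3  -9  -101  -441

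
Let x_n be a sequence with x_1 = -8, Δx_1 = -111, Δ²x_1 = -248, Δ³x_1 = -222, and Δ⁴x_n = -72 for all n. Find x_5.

Build the table forward from the leading diagonal:
Fourth differences: -72, -72, -72, -72, -72
Third differences: -222, -294, -366, -438, -510
Second differences: -248, -470, -764, -1130, -1568
First differences: -111, -359, -829, -1593, -2723
x: -8, -119, -478, -1307, -2900

-2900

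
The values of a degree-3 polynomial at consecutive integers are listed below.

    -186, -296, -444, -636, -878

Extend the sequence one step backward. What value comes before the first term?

-108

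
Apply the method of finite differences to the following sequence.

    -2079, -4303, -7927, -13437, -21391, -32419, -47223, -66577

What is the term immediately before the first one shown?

-841

Δ: -2224, -3624, -5510, -7954, -11028, -14804, -19354
Δ²: -1400, -1886, -2444, -3074, -3776, -4550
Δ³: -486, -558, -630, -702, -774
Δ⁴: -72, -72, -72, -72
The fourth differences are constant at -72.
Work back: -486 + 72 = -414;  -1400 + 414 = -986;  -2224 + 986 = -1238;  -2079 + 1238 = -841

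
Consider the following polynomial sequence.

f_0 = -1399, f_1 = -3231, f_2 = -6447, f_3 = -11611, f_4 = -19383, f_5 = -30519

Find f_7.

Δ: -1832, -3216, -5164, -7772, -11136
Δ²: -1384, -1948, -2608, -3364
Δ³: -564, -660, -756
Δ⁴: -96, -96
Fourth differences constant at -96.
-756 − 96 = -852;  -3364 − 852 = -4216;  -11136 − 4216 = -15352;  -30519 − 15352 = -45871
-852 − 96 = -948;  -4216 − 948 = -5164;  -15352 − 5164 = -20516;  -45871 − 20516 = -66387

-66387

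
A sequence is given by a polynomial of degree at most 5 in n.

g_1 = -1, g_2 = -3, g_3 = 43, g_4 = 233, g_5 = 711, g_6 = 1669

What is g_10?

15821

First differences: -2, 46, 190, 478, 958
Second differences: 48, 144, 288, 480
Third differences: 96, 144, 192
Fourth differences: 48, 48
Fourth differences constant at 48.
192 + 48 = 240;  480 + 240 = 720;  958 + 720 = 1678;  1669 + 1678 = 3347
240 + 48 = 288;  720 + 288 = 1008;  1678 + 1008 = 2686;  3347 + 2686 = 6033
288 + 48 = 336;  1008 + 336 = 1344;  2686 + 1344 = 4030;  6033 + 4030 = 10063
336 + 48 = 384;  1344 + 384 = 1728;  4030 + 1728 = 5758;  10063 + 5758 = 15821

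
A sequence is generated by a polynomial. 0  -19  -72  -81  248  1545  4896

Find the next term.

11963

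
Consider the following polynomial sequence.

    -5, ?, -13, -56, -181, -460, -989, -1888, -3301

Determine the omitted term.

-4

Using the last 7 terms:
-43, -125, -279, -529, -899, -1413
-82, -154, -250, -370, -514
-72, -96, -120, -144
-24, -24, -24
Constant fourth difference = -24.
Extend backward: -72 + 24 = -48;  -82 + 48 = -34;  -43 + 34 = -9;  -13 + 9 = -4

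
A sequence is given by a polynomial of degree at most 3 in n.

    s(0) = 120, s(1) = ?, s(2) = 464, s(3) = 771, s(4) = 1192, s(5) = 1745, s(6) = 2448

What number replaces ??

Using the last 5 terms:
First differences: 307, 421, 553, 703
Second differences: 114, 132, 150
Third differences: 18, 18
Constant third difference = 18.
Extend backward: 114 − 18 = 96;  307 − 96 = 211;  464 − 211 = 253

253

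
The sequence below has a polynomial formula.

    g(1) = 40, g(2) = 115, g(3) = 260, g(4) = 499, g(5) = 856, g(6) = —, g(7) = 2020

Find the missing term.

1355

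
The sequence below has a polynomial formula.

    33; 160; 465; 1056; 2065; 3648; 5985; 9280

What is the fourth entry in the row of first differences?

1009

Δ: 127, 305, 591, 1009, 1583, 2337, 3295
Δ²: 178, 286, 418, 574, 754, 958
Δ³: 108, 132, 156, 180, 204
Δ⁴: 24, 24, 24, 24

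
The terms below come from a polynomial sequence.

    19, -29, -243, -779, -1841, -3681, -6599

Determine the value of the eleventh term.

Δ: -48  -214  -536  -1062  -1840  -2918
Δ²: -166  -322  -526  -778  -1078
Δ³: -156  -204  -252  -300
Δ⁴: -48  -48  -48
The fourth differences are constant (-48).
-300 − 48 = -348;  -1078 − 348 = -1426;  -2918 − 1426 = -4344;  -6599 − 4344 = -10943
-348 − 48 = -396;  -1426 − 396 = -1822;  -4344 − 1822 = -6166;  -10943 − 6166 = -17109
-396 − 48 = -444;  -1822 − 444 = -2266;  -6166 − 2266 = -8432;  -17109 − 8432 = -25541
-444 − 48 = -492;  -2266 − 492 = -2758;  -8432 − 2758 = -11190;  -25541 − 11190 = -36731

-36731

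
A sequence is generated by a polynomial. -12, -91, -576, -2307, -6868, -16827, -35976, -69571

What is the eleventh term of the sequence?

-336592

-79 , -485 , -1731 , -4561 , -9959 , -19149 , -33595
-406 , -1246 , -2830 , -5398 , -9190 , -14446
-840 , -1584 , -2568 , -3792 , -5256
-744 , -984 , -1224 , -1464
-240 , -240 , -240
Constant fifth difference = -240, so extend:
-1464 − 240 = -1704;  -5256 − 1704 = -6960;  -14446 − 6960 = -21406;  -33595 − 21406 = -55001;  -69571 − 55001 = -124572
-1704 − 240 = -1944;  -6960 − 1944 = -8904;  -21406 − 8904 = -30310;  -55001 − 30310 = -85311;  -124572 − 85311 = -209883
-1944 − 240 = -2184;  -8904 − 2184 = -11088;  -30310 − 11088 = -41398;  -85311 − 41398 = -126709;  -209883 − 126709 = -336592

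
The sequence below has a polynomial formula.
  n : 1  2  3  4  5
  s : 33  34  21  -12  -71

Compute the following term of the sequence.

-162

1 , -13 , -33 , -59
-14 , -20 , -26
-6 , -6
The third differences are constant (-6).
-26 − 6 = -32;  -59 − 32 = -91;  -71 − 91 = -162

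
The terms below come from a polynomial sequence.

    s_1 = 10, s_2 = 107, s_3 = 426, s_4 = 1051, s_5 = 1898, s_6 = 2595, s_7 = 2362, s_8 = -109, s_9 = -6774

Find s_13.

Δ: 97, 319, 625, 847, 697, -233, -2471, -6665
Δ²: 222, 306, 222, -150, -930, -2238, -4194
Δ³: 84, -84, -372, -780, -1308, -1956
Δ⁴: -168, -288, -408, -528, -648
Δ⁵: -120, -120, -120, -120
Constant fifth difference = -120, so extend:
-648 − 120 = -768;  -1956 − 768 = -2724;  -4194 − 2724 = -6918;  -6665 − 6918 = -13583;  -6774 − 13583 = -20357
-768 − 120 = -888;  -2724 − 888 = -3612;  -6918 − 3612 = -10530;  -13583 − 10530 = -24113;  -20357 − 24113 = -44470
-888 − 120 = -1008;  -3612 − 1008 = -4620;  -10530 − 4620 = -15150;  -24113 − 15150 = -39263;  -44470 − 39263 = -83733
-1008 − 120 = -1128;  -4620 − 1128 = -5748;  -15150 − 5748 = -20898;  -39263 − 20898 = -60161;  -83733 − 60161 = -143894

-143894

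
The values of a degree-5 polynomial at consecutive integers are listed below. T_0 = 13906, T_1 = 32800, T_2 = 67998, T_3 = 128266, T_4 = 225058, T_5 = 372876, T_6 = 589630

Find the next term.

Δ: 18894, 35198, 60268, 96792, 147818, 216754
Δ²: 16304, 25070, 36524, 51026, 68936
Δ³: 8766, 11454, 14502, 17910
Δ⁴: 2688, 3048, 3408
Δ⁵: 360, 360
Fifth differences constant at 360.
3408 + 360 = 3768;  17910 + 3768 = 21678;  68936 + 21678 = 90614;  216754 + 90614 = 307368;  589630 + 307368 = 896998

896998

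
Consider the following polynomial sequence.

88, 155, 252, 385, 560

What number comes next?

783

First differences: 67 , 97 , 133 , 175
Second differences: 30 , 36 , 42
Third differences: 6 , 6
The third differences are constant (6).
42 + 6 = 48;  175 + 48 = 223;  560 + 223 = 783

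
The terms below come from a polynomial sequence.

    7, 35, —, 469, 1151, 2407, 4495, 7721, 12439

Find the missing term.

Using the last 6 terms:
682  1256  2088  3226  4718
574  832  1138  1492
258  306  354
48  48
Constant fourth difference = 48.
Extend backward: 258 − 48 = 210;  574 − 210 = 364;  682 − 364 = 318;  469 − 318 = 151

151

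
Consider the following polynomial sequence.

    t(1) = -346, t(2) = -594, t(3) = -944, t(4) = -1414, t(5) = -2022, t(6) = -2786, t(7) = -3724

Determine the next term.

-4854

D1: -248, -350, -470, -608, -764, -938
D2: -102, -120, -138, -156, -174
D3: -18, -18, -18, -18
Third differences constant at -18.
-174 − 18 = -192;  -938 − 192 = -1130;  -3724 − 1130 = -4854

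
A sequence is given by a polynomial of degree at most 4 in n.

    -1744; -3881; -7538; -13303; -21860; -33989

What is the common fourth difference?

-96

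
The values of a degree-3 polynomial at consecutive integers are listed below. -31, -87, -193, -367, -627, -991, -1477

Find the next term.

-2103

D1: -56 , -106 , -174 , -260 , -364 , -486
D2: -50 , -68 , -86 , -104 , -122
D3: -18 , -18 , -18 , -18
The third differences are constant (-18).
-122 − 18 = -140;  -486 − 140 = -626;  -1477 − 626 = -2103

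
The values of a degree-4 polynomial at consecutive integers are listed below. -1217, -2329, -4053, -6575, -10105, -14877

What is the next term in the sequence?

D1: -1112  -1724  -2522  -3530  -4772
D2: -612  -798  -1008  -1242
D3: -186  -210  -234
D4: -24  -24
The fourth differences are constant (-24).
-234 − 24 = -258;  -1242 − 258 = -1500;  -4772 − 1500 = -6272;  -14877 − 6272 = -21149

-21149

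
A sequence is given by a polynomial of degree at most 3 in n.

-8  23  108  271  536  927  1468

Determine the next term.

D1: 31, 85, 163, 265, 391, 541
D2: 54, 78, 102, 126, 150
D3: 24, 24, 24, 24
Constant third difference = 24, so extend:
150 + 24 = 174;  541 + 174 = 715;  1468 + 715 = 2183

2183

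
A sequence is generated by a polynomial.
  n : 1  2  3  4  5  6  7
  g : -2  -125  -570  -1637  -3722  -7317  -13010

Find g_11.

-71882

D1: -123  -445  -1067  -2085  -3595  -5693
D2: -322  -622  -1018  -1510  -2098
D3: -300  -396  -492  -588
D4: -96  -96  -96
Fourth differences constant at -96.
-588 − 96 = -684;  -2098 − 684 = -2782;  -5693 − 2782 = -8475;  -13010 − 8475 = -21485
-684 − 96 = -780;  -2782 − 780 = -3562;  -8475 − 3562 = -12037;  -21485 − 12037 = -33522
-780 − 96 = -876;  -3562 − 876 = -4438;  -12037 − 4438 = -16475;  -33522 − 16475 = -49997
-876 − 96 = -972;  -4438 − 972 = -5410;  -16475 − 5410 = -21885;  -49997 − 21885 = -71882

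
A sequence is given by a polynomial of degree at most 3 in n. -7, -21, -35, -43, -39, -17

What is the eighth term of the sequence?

D1: -14  -14  -8  4  22
D2: 0  6  12  18
D3: 6  6  6
The third differences are constant (6).
18 + 6 = 24;  22 + 24 = 46;  -17 + 46 = 29
24 + 6 = 30;  46 + 30 = 76;  29 + 76 = 105

105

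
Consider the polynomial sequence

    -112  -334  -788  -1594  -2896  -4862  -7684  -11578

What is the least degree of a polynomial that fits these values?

First differences: -222, -454, -806, -1302, -1966, -2822, -3894
Second differences: -232, -352, -496, -664, -856, -1072
Third differences: -120, -144, -168, -192, -216
Fourth differences: -24, -24, -24, -24
The fourth differences are constant, so the polynomial has degree 4.

4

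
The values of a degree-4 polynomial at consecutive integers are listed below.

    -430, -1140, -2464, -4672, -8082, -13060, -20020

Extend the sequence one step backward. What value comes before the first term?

D1: -710, -1324, -2208, -3410, -4978, -6960
D2: -614, -884, -1202, -1568, -1982
D3: -270, -318, -366, -414
D4: -48, -48, -48
The fourth differences are constant at -48.
Work back: -270 + 48 = -222;  -614 + 222 = -392;  -710 + 392 = -318;  -430 + 318 = -112

-112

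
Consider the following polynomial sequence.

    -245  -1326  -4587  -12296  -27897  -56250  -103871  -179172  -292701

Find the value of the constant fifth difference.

Δ: -1081, -3261, -7709, -15601, -28353, -47621, -75301, -113529
Δ²: -2180, -4448, -7892, -12752, -19268, -27680, -38228
Δ³: -2268, -3444, -4860, -6516, -8412, -10548
Δ⁴: -1176, -1416, -1656, -1896, -2136
Δ⁵: -240, -240, -240, -240

-240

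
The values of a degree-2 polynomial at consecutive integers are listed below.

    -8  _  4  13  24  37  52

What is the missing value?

-3

Using the last 5 terms:
First differences: 9  11  13  15
Second differences: 2  2  2
Constant second difference = 2.
Extend backward: 9 − 2 = 7;  4 − 7 = -3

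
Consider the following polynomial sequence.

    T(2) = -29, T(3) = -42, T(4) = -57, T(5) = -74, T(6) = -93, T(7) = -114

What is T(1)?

-18

D1: -13, -15, -17, -19, -21
D2: -2, -2, -2, -2
The second differences are constant at -2.
Work back: -13 + 2 = -11;  -29 + 11 = -18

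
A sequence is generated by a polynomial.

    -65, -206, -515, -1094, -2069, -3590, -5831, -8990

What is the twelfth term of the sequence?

Δ: -141, -309, -579, -975, -1521, -2241, -3159
Δ²: -168, -270, -396, -546, -720, -918
Δ³: -102, -126, -150, -174, -198
Δ⁴: -24, -24, -24, -24
The fourth differences are constant (-24).
-198 − 24 = -222;  -918 − 222 = -1140;  -3159 − 1140 = -4299;  -8990 − 4299 = -13289
-222 − 24 = -246;  -1140 − 246 = -1386;  -4299 − 1386 = -5685;  -13289 − 5685 = -18974
-246 − 24 = -270;  -1386 − 270 = -1656;  -5685 − 1656 = -7341;  -18974 − 7341 = -26315
-270 − 24 = -294;  -1656 − 294 = -1950;  -7341 − 1950 = -9291;  -26315 − 9291 = -35606

-35606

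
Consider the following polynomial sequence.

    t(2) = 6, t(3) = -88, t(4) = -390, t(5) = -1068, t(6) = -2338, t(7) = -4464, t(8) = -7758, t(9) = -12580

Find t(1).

12

First differences: -94  -302  -678  -1270  -2126  -3294  -4822
Second differences: -208  -376  -592  -856  -1168  -1528
Third differences: -168  -216  -264  -312  -360
Fourth differences: -48  -48  -48  -48
The fourth differences are constant at -48.
Work back: -168 + 48 = -120;  -208 + 120 = -88;  -94 + 88 = -6;  6 + 6 = 12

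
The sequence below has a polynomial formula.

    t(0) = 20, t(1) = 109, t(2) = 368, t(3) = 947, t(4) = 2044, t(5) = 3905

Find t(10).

36640

Δ: 89  259  579  1097  1861
Δ²: 170  320  518  764
Δ³: 150  198  246
Δ⁴: 48  48
Constant fourth difference = 48, so extend:
246 + 48 = 294;  764 + 294 = 1058;  1861 + 1058 = 2919;  3905 + 2919 = 6824
294 + 48 = 342;  1058 + 342 = 1400;  2919 + 1400 = 4319;  6824 + 4319 = 11143
342 + 48 = 390;  1400 + 390 = 1790;  4319 + 1790 = 6109;  11143 + 6109 = 17252
390 + 48 = 438;  1790 + 438 = 2228;  6109 + 2228 = 8337;  17252 + 8337 = 25589
438 + 48 = 486;  2228 + 486 = 2714;  8337 + 2714 = 11051;  25589 + 11051 = 36640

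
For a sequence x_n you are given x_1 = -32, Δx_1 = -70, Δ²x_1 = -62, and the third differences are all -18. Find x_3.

-234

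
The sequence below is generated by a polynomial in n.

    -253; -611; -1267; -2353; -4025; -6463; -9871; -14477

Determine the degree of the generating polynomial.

Δ: -358, -656, -1086, -1672, -2438, -3408, -4606
Δ²: -298, -430, -586, -766, -970, -1198
Δ³: -132, -156, -180, -204, -228
Δ⁴: -24, -24, -24, -24
The fourth differences are constant, so the polynomial has degree 4.

4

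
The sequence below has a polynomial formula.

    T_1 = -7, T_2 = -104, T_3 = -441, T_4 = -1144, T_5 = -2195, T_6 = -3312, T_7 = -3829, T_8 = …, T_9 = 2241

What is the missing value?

Using the first 7 terms:
First differences: -97, -337, -703, -1051, -1117, -517
Second differences: -240, -366, -348, -66, 600
Third differences: -126, 18, 282, 666
Fourth differences: 144, 264, 384
Fifth differences: 120, 120
Constant fifth difference = 120.
Extend forward: 384 + 120 = 504;  666 + 504 = 1170;  600 + 1170 = 1770;  -517 + 1770 = 1253;  -3829 + 1253 = -2576

-2576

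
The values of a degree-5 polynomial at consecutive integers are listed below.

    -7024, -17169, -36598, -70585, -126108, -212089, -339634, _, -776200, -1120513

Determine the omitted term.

-522273

Using the first 7 terms:
-10145, -19429, -33987, -55523, -85981, -127545
-9284, -14558, -21536, -30458, -41564
-5274, -6978, -8922, -11106
-1704, -1944, -2184
-240, -240
Constant fifth difference = -240.
Extend forward: -2184 − 240 = -2424;  -11106 − 2424 = -13530;  -41564 − 13530 = -55094;  -127545 − 55094 = -182639;  -339634 − 182639 = -522273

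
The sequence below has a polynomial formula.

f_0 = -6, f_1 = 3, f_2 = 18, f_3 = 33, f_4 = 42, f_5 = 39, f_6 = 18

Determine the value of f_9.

-213

9, 15, 15, 9, -3, -21
6, 0, -6, -12, -18
-6, -6, -6, -6
Constant third difference = -6, so extend:
-18 − 6 = -24;  -21 − 24 = -45;  18 − 45 = -27
-24 − 6 = -30;  -45 − 30 = -75;  -27 − 75 = -102
-30 − 6 = -36;  -75 − 36 = -111;  -102 − 111 = -213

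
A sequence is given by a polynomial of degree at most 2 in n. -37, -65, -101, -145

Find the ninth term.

First differences: -28  -36  -44
Second differences: -8  -8
The second differences are constant (-8).
-44 − 8 = -52;  -145 − 52 = -197
-52 − 8 = -60;  -197 − 60 = -257
-60 − 8 = -68;  -257 − 68 = -325
-68 − 8 = -76;  -325 − 76 = -401
-76 − 8 = -84;  -401 − 84 = -485

-485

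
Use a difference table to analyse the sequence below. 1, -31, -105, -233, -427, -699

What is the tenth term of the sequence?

-2807

-32  -74  -128  -194  -272
-42  -54  -66  -78
-12  -12  -12
Third differences constant at -12.
-78 − 12 = -90;  -272 − 90 = -362;  -699 − 362 = -1061
-90 − 12 = -102;  -362 − 102 = -464;  -1061 − 464 = -1525
-102 − 12 = -114;  -464 − 114 = -578;  -1525 − 578 = -2103
-114 − 12 = -126;  -578 − 126 = -704;  -2103 − 704 = -2807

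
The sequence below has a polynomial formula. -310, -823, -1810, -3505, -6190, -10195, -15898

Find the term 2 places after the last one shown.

-513  -987  -1695  -2685  -4005  -5703
-474  -708  -990  -1320  -1698
-234  -282  -330  -378
-48  -48  -48
The fourth differences are constant (-48).
-378 − 48 = -426;  -1698 − 426 = -2124;  -5703 − 2124 = -7827;  -15898 − 7827 = -23725
-426 − 48 = -474;  -2124 − 474 = -2598;  -7827 − 2598 = -10425;  -23725 − 10425 = -34150

-34150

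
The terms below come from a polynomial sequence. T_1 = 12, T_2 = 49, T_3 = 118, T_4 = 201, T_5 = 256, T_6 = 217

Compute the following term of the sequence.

-6

D1: 37, 69, 83, 55, -39
D2: 32, 14, -28, -94
D3: -18, -42, -66
D4: -24, -24
Constant fourth difference = -24, so extend:
-66 − 24 = -90;  -94 − 90 = -184;  -39 − 184 = -223;  217 − 223 = -6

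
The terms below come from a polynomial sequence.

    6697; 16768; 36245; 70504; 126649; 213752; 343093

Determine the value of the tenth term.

1135504

First differences: 10071 , 19477 , 34259 , 56145 , 87103 , 129341
Second differences: 9406 , 14782 , 21886 , 30958 , 42238
Third differences: 5376 , 7104 , 9072 , 11280
Fourth differences: 1728 , 1968 , 2208
Fifth differences: 240 , 240
Constant fifth difference = 240, so extend:
2208 + 240 = 2448;  11280 + 2448 = 13728;  42238 + 13728 = 55966;  129341 + 55966 = 185307;  343093 + 185307 = 528400
2448 + 240 = 2688;  13728 + 2688 = 16416;  55966 + 16416 = 72382;  185307 + 72382 = 257689;  528400 + 257689 = 786089
2688 + 240 = 2928;  16416 + 2928 = 19344;  72382 + 19344 = 91726;  257689 + 91726 = 349415;  786089 + 349415 = 1135504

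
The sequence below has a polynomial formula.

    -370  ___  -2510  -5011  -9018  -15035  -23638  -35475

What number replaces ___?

Using the last 6 terms:
-2501, -4007, -6017, -8603, -11837
-1506, -2010, -2586, -3234
-504, -576, -648
-72, -72
Constant fourth difference = -72.
Extend backward: -504 + 72 = -432;  -1506 + 432 = -1074;  -2501 + 1074 = -1427;  -2510 + 1427 = -1083

-1083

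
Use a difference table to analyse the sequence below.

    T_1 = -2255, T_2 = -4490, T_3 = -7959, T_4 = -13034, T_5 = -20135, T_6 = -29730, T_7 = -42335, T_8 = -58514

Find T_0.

-930

D1: -2235  -3469  -5075  -7101  -9595  -12605  -16179
D2: -1234  -1606  -2026  -2494  -3010  -3574
D3: -372  -420  -468  -516  -564
D4: -48  -48  -48  -48
The fourth differences are constant at -48.
Work back: -372 + 48 = -324;  -1234 + 324 = -910;  -2235 + 910 = -1325;  -2255 + 1325 = -930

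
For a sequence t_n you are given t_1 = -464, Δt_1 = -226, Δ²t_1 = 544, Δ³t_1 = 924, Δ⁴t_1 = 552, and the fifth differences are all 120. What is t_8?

Build the table forward from the leading diagonal:
D5: 120  120  120  120  120  120  120  120
D4: 552  672  792  912  1032  1152  1272  1392
D3: 924  1476  2148  2940  3852  4884  6036  7308
D2: 544  1468  2944  5092  8032  11884  16768  22804
D1: -226  318  1786  4730  9822  17854  29738  46506
t: -464  -690  -372  1414  6144  15966  33820  63558

63558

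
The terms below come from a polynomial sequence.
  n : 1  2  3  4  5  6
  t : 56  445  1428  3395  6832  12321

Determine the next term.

Δ: 389, 983, 1967, 3437, 5489
Δ²: 594, 984, 1470, 2052
Δ³: 390, 486, 582
Δ⁴: 96, 96
The fourth differences are constant (96).
582 + 96 = 678;  2052 + 678 = 2730;  5489 + 2730 = 8219;  12321 + 8219 = 20540

20540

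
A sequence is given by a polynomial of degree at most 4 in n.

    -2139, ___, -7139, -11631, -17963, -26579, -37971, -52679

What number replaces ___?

-4091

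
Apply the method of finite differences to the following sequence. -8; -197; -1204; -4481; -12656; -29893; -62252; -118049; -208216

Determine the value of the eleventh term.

-550628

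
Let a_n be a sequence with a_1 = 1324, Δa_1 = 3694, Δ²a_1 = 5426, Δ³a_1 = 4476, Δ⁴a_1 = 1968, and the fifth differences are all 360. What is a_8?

Build the table forward from the leading diagonal:
Fifth differences: 360  360  360  360  360  360  360  360
Fourth differences: 1968  2328  2688  3048  3408  3768  4128  4488
Third differences: 4476  6444  8772  11460  14508  17916  21684  25812
Second differences: 5426  9902  16346  25118  36578  51086  69002  90686
First differences: 3694  9120  19022  35368  60486  97064  148150  217152
a: 1324  5018  14138  33160  68528  129014  226078  374228

374228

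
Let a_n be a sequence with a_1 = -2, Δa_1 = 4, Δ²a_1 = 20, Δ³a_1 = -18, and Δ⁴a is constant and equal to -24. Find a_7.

-398

Build the table forward from the leading diagonal:
Δ⁴: -24, -24, -24, -24, -24, -24, -24
Δ³: -18, -42, -66, -90, -114, -138, -162
Δ²: 20, 2, -40, -106, -196, -310, -448
Δ: 4, 24, 26, -14, -120, -316, -626
a: -2, 2, 26, 52, 38, -82, -398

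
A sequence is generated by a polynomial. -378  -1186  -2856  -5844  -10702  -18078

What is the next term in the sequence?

-28716

D1: -808, -1670, -2988, -4858, -7376
D2: -862, -1318, -1870, -2518
D3: -456, -552, -648
D4: -96, -96
The fourth differences are constant (-96).
-648 − 96 = -744;  -2518 − 744 = -3262;  -7376 − 3262 = -10638;  -18078 − 10638 = -28716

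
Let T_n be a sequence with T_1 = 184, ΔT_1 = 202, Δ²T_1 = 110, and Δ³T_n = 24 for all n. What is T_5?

1748

Build the table forward from the leading diagonal:
D3: 24, 24, 24, 24, 24
D2: 110, 134, 158, 182, 206
D1: 202, 312, 446, 604, 786
T: 184, 386, 698, 1144, 1748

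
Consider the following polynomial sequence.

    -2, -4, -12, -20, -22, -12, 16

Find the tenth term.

268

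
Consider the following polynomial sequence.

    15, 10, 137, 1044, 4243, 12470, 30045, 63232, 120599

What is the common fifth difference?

Δ: -5, 127, 907, 3199, 8227, 17575, 33187, 57367
Δ²: 132, 780, 2292, 5028, 9348, 15612, 24180
Δ³: 648, 1512, 2736, 4320, 6264, 8568
Δ⁴: 864, 1224, 1584, 1944, 2304
Δ⁵: 360, 360, 360, 360

360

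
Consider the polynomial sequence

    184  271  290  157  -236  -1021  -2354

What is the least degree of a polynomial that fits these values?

First differences: 87, 19, -133, -393, -785, -1333
Second differences: -68, -152, -260, -392, -548
Third differences: -84, -108, -132, -156
Fourth differences: -24, -24, -24
The fourth differences are constant, so the polynomial has degree 4.

4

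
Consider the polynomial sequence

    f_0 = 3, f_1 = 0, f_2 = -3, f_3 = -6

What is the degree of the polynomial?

-3, -3, -3
The first differences are constant, so the polynomial has degree 1.

1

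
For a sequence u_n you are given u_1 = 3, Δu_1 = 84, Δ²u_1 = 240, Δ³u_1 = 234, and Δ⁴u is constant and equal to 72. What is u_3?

411

Build the table forward from the leading diagonal:
Fourth differences: 72, 72, 72
Third differences: 234, 306, 378
Second differences: 240, 474, 780
First differences: 84, 324, 798
u: 3, 87, 411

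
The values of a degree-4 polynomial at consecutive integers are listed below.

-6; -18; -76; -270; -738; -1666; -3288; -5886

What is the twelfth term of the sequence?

-33358

First differences: -12 , -58 , -194 , -468 , -928 , -1622 , -2598
Second differences: -46 , -136 , -274 , -460 , -694 , -976
Third differences: -90 , -138 , -186 , -234 , -282
Fourth differences: -48 , -48 , -48 , -48
Fourth differences constant at -48.
-282 − 48 = -330;  -976 − 330 = -1306;  -2598 − 1306 = -3904;  -5886 − 3904 = -9790
-330 − 48 = -378;  -1306 − 378 = -1684;  -3904 − 1684 = -5588;  -9790 − 5588 = -15378
-378 − 48 = -426;  -1684 − 426 = -2110;  -5588 − 2110 = -7698;  -15378 − 7698 = -23076
-426 − 48 = -474;  -2110 − 474 = -2584;  -7698 − 2584 = -10282;  -23076 − 10282 = -33358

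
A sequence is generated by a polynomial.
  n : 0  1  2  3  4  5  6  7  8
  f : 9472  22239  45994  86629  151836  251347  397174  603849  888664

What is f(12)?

3265204

12767 , 23755 , 40635 , 65207 , 99511 , 145827 , 206675 , 284815
10988 , 16880 , 24572 , 34304 , 46316 , 60848 , 78140
5892 , 7692 , 9732 , 12012 , 14532 , 17292
1800 , 2040 , 2280 , 2520 , 2760
240 , 240 , 240 , 240
The fifth differences are constant (240).
2760 + 240 = 3000;  17292 + 3000 = 20292;  78140 + 20292 = 98432;  284815 + 98432 = 383247;  888664 + 383247 = 1271911
3000 + 240 = 3240;  20292 + 3240 = 23532;  98432 + 23532 = 121964;  383247 + 121964 = 505211;  1271911 + 505211 = 1777122
3240 + 240 = 3480;  23532 + 3480 = 27012;  121964 + 27012 = 148976;  505211 + 148976 = 654187;  1777122 + 654187 = 2431309
3480 + 240 = 3720;  27012 + 3720 = 30732;  148976 + 30732 = 179708;  654187 + 179708 = 833895;  2431309 + 833895 = 3265204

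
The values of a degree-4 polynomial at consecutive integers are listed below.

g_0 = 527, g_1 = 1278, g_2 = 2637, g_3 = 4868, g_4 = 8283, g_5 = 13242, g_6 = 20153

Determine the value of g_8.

Δ: 751, 1359, 2231, 3415, 4959, 6911
Δ²: 608, 872, 1184, 1544, 1952
Δ³: 264, 312, 360, 408
Δ⁴: 48, 48, 48
The fourth differences are constant (48).
408 + 48 = 456;  1952 + 456 = 2408;  6911 + 2408 = 9319;  20153 + 9319 = 29472
456 + 48 = 504;  2408 + 504 = 2912;  9319 + 2912 = 12231;  29472 + 12231 = 41703

41703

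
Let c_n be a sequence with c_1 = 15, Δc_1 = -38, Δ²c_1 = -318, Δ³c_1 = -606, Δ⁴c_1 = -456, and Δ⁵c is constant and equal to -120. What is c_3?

-379

Build the table forward from the leading diagonal:
D5: -120  -120  -120
D4: -456  -576  -696
D3: -606  -1062  -1638
D2: -318  -924  -1986
D1: -38  -356  -1280
c: 15  -23  -379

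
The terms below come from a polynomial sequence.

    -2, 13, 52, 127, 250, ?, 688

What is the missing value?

433

Using the first 5 terms:
15, 39, 75, 123
24, 36, 48
12, 12
Constant third difference = 12.
Extend forward: 48 + 12 = 60;  123 + 60 = 183;  250 + 183 = 433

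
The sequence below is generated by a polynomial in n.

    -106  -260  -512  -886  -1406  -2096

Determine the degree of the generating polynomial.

3

D1: -154, -252, -374, -520, -690
D2: -98, -122, -146, -170
D3: -24, -24, -24
The third differences are constant, so the polynomial has degree 3.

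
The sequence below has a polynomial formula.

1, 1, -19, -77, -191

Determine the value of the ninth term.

-1567

D1: 0, -20, -58, -114
D2: -20, -38, -56
D3: -18, -18
Third differences constant at -18.
-56 − 18 = -74;  -114 − 74 = -188;  -191 − 188 = -379
-74 − 18 = -92;  -188 − 92 = -280;  -379 − 280 = -659
-92 − 18 = -110;  -280 − 110 = -390;  -659 − 390 = -1049
-110 − 18 = -128;  -390 − 128 = -518;  -1049 − 518 = -1567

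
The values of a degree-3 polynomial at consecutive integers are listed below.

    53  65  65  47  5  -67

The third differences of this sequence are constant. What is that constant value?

First differences: 12, 0, -18, -42, -72
Second differences: -12, -18, -24, -30
Third differences: -6, -6, -6

-6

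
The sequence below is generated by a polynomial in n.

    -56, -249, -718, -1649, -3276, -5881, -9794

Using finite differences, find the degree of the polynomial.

Δ: -193, -469, -931, -1627, -2605, -3913
Δ²: -276, -462, -696, -978, -1308
Δ³: -186, -234, -282, -330
Δ⁴: -48, -48, -48
The fourth differences are constant, so the polynomial has degree 4.

4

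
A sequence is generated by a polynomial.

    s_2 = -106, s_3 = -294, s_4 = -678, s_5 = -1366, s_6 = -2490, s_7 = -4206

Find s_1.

-30

Δ: -188, -384, -688, -1124, -1716
Δ²: -196, -304, -436, -592
Δ³: -108, -132, -156
Δ⁴: -24, -24
The fourth differences are constant at -24.
Work back: -108 + 24 = -84;  -196 + 84 = -112;  -188 + 112 = -76;  -106 + 76 = -30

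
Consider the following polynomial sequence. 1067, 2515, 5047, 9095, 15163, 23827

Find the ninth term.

Δ: 1448  2532  4048  6068  8664
Δ²: 1084  1516  2020  2596
Δ³: 432  504  576
Δ⁴: 72  72
Fourth differences constant at 72.
576 + 72 = 648;  2596 + 648 = 3244;  8664 + 3244 = 11908;  23827 + 11908 = 35735
648 + 72 = 720;  3244 + 720 = 3964;  11908 + 3964 = 15872;  35735 + 15872 = 51607
720 + 72 = 792;  3964 + 792 = 4756;  15872 + 4756 = 20628;  51607 + 20628 = 72235

72235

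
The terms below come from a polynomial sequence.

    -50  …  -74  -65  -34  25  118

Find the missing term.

-67

Using the last 5 terms:
D1: 9  31  59  93
D2: 22  28  34
D3: 6  6
Constant third difference = 6.
Extend backward: 22 − 6 = 16;  9 − 16 = -7;  -74 + 7 = -67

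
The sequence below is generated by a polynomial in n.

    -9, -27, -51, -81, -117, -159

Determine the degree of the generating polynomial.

D1: -18, -24, -30, -36, -42
D2: -6, -6, -6, -6
The second differences are constant, so the polynomial has degree 2.

2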